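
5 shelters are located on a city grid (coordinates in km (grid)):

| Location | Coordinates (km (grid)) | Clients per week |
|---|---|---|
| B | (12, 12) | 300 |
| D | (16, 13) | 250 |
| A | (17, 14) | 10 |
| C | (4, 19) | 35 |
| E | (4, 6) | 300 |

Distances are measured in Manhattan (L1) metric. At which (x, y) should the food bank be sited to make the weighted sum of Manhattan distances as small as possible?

(12, 12)

Manhattan distance separates: Σwᵢ(|x−xᵢ|+|y−yᵢ|) = Σwᵢ|x−xᵢ| + Σwᵢ|y−yᵢ|, so x and y are optimised independently as 1-D weighted medians.
Total weight W = 895; half = 447.5.
x-coordinate, sorted with cumulative weight:
  x=4 (C, w=35) cum 35
  x=4 (E, w=300) cum 335
  x=12 (B, w=300) cum 635  ← median
  x=16 (D, w=250) cum 885
  x=17 (A, w=10) cum 895
⇒ x* = 12
y-coordinate, sorted with cumulative weight:
  y=6 (E, w=300) cum 300
  y=12 (B, w=300) cum 600  ← median
  y=13 (D, w=250) cum 850
  y=14 (A, w=10) cum 860
  y=19 (C, w=35) cum 895
⇒ y* = 12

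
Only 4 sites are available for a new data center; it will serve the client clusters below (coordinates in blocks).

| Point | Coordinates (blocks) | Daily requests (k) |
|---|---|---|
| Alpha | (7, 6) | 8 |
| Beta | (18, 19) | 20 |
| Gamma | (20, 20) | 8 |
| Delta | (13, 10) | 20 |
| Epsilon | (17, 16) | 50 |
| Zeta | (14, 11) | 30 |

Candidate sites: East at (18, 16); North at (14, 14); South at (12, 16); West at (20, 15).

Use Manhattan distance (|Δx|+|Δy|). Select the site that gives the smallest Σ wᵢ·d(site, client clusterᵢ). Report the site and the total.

East, total 816 blocks

Total weighted distance at each candidate:
  East (18, 16): total = 816
  North (14, 14): total = 836
  South (12, 16): total = 996
  West (20, 15): total = 1076
Minimum is at East with total 816 blocks.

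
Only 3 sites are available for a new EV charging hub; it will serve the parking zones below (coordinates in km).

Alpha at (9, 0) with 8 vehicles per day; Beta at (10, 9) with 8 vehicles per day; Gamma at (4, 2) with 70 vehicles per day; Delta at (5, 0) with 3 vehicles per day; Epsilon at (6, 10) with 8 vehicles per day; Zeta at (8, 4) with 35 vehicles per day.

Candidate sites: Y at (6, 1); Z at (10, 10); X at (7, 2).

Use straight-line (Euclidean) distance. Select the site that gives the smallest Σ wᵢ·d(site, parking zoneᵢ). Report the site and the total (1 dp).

Total weighted distance at each candidate:
  Y (6, 1): total = 455.8
  Z (10, 10): total = 1075.3
  X (7, 2): total = 444.8
Minimum is at X with total 444.8 km.

X, total 444.8 km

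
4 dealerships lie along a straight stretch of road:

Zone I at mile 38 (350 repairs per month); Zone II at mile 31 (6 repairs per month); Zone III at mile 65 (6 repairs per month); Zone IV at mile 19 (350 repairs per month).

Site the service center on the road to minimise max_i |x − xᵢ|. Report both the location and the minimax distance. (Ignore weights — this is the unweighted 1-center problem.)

location 42, max distance 23

The 1-center on a line is the midpoint of the two extreme points: leftmost at 19, rightmost at 65.
Optimal location = (19 + 65)/2 = 42; maximum distance = (65 − 19)/2 = 23.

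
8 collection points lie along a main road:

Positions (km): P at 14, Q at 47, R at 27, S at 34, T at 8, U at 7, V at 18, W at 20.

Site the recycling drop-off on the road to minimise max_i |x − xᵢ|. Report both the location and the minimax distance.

The 1-center on a line is the midpoint of the two extreme points: leftmost at 7, rightmost at 47.
Optimal location = (7 + 47)/2 = 27; maximum distance = (47 − 7)/2 = 20.

location 27, max distance 20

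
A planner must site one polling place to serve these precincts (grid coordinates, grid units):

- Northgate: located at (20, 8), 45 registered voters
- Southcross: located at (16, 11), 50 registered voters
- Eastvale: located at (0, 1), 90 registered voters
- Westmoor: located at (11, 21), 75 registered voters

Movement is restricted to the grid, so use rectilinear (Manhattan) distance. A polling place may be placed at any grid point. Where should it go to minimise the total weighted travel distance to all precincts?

(11, 8)

Manhattan distance separates: Σwᵢ(|x−xᵢ|+|y−yᵢ|) = Σwᵢ|x−xᵢ| + Σwᵢ|y−yᵢ|, so x and y are optimised independently as 1-D weighted medians.
Total weight W = 260; half = 130.
x-coordinate, sorted with cumulative weight:
  x=0 (Eastvale, w=90) cum 90
  x=11 (Westmoor, w=75) cum 165  ← median
  x=16 (Southcross, w=50) cum 215
  x=20 (Northgate, w=45) cum 260
⇒ x* = 11
y-coordinate, sorted with cumulative weight:
  y=1 (Eastvale, w=90) cum 90
  y=8 (Northgate, w=45) cum 135  ← median
  y=11 (Southcross, w=50) cum 185
  y=21 (Westmoor, w=75) cum 260
⇒ y* = 8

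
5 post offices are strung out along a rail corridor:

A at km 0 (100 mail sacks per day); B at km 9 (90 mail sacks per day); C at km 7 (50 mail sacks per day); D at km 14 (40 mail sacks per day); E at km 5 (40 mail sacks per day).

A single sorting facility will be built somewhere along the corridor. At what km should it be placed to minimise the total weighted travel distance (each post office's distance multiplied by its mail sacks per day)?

For a sum of weighted absolute distances on a line, the optimum is the weighted median (not the mean). Total weight W = 320; half-weight = 160.
Sort by position and accumulate weight:
  km 0 (A, w=100) → cum 100
  km 5 (E, w=40) → cum 140
  km 7 (C, w=50) → cum 190  ≥ 160 → median here
  km 9 (B, w=90) → cum 280
  km 14 (D, w=40) → cum 320
Optimal location: km 7.

x = 7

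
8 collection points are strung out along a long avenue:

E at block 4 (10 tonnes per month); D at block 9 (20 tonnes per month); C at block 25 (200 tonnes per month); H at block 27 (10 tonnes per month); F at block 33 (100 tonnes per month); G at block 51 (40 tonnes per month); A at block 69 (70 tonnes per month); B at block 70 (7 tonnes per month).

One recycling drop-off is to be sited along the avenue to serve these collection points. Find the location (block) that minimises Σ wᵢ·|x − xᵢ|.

For a sum of weighted absolute distances on a line, the optimum is the weighted median (not the mean). Total weight W = 457; half-weight = 228.5.
Sort by position and accumulate weight:
  block 4 (E, w=10) → cum 10
  block 9 (D, w=20) → cum 30
  block 25 (C, w=200) → cum 230  ≥ 228.5 → median here
  block 27 (H, w=10) → cum 240
  block 33 (F, w=100) → cum 340
  block 51 (G, w=40) → cum 380
  block 69 (A, w=70) → cum 450
  block 70 (B, w=7) → cum 457
Optimal location: block 25.

x = 25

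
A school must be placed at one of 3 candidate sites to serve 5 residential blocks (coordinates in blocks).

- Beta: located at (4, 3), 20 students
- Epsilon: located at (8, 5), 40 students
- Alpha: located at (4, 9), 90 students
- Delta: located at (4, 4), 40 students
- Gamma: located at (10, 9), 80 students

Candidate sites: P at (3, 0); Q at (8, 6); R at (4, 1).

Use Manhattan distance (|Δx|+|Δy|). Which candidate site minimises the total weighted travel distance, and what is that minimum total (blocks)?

Total weighted distance at each candidate:
  P (3, 0): total = 2860
  Q (8, 6): total = 1450
  R (4, 1): total = 2320
Minimum is at Q with total 1450 blocks.

Q, total 1450 blocks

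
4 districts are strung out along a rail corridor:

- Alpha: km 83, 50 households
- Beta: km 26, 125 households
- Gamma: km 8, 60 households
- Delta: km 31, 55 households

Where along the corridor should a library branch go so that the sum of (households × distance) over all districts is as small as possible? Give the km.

x = 26

For a sum of weighted absolute distances on a line, the optimum is the weighted median (not the mean). Total weight W = 290; half-weight = 145.
Sort by position and accumulate weight:
  km 8 (Gamma, w=60) → cum 60
  km 26 (Beta, w=125) → cum 185  ≥ 145 → median here
  km 31 (Delta, w=55) → cum 240
  km 83 (Alpha, w=50) → cum 290
Optimal location: km 26.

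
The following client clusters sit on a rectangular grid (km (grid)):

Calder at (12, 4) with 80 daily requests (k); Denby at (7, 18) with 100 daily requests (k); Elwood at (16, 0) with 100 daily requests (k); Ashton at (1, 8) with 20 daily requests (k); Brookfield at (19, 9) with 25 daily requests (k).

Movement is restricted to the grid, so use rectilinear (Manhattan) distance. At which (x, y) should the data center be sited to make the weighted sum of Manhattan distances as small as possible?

(12, 4)

Manhattan distance separates: Σwᵢ(|x−xᵢ|+|y−yᵢ|) = Σwᵢ|x−xᵢ| + Σwᵢ|y−yᵢ|, so x and y are optimised independently as 1-D weighted medians.
Total weight W = 325; half = 162.5.
x-coordinate, sorted with cumulative weight:
  x=1 (Ashton, w=20) cum 20
  x=7 (Denby, w=100) cum 120
  x=12 (Calder, w=80) cum 200  ← median
  x=16 (Elwood, w=100) cum 300
  x=19 (Brookfield, w=25) cum 325
⇒ x* = 12
y-coordinate, sorted with cumulative weight:
  y=0 (Elwood, w=100) cum 100
  y=4 (Calder, w=80) cum 180  ← median
  y=8 (Ashton, w=20) cum 200
  y=9 (Brookfield, w=25) cum 225
  y=18 (Denby, w=100) cum 325
⇒ y* = 4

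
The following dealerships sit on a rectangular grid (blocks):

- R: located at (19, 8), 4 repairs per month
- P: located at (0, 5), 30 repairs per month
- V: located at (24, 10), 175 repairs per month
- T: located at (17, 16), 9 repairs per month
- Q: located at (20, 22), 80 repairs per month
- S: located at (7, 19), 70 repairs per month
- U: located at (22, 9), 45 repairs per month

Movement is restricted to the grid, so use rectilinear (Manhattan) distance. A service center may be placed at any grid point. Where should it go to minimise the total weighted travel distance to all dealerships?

(22, 10)

Manhattan distance separates: Σwᵢ(|x−xᵢ|+|y−yᵢ|) = Σwᵢ|x−xᵢ| + Σwᵢ|y−yᵢ|, so x and y are optimised independently as 1-D weighted medians.
Total weight W = 413; half = 206.5.
x-coordinate, sorted with cumulative weight:
  x=0 (P, w=30) cum 30
  x=7 (S, w=70) cum 100
  x=17 (T, w=9) cum 109
  x=19 (R, w=4) cum 113
  x=20 (Q, w=80) cum 193
  x=22 (U, w=45) cum 238  ← median
  x=24 (V, w=175) cum 413
⇒ x* = 22
y-coordinate, sorted with cumulative weight:
  y=5 (P, w=30) cum 30
  y=8 (R, w=4) cum 34
  y=9 (U, w=45) cum 79
  y=10 (V, w=175) cum 254  ← median
  y=16 (T, w=9) cum 263
  y=19 (S, w=70) cum 333
  y=22 (Q, w=80) cum 413
⇒ y* = 10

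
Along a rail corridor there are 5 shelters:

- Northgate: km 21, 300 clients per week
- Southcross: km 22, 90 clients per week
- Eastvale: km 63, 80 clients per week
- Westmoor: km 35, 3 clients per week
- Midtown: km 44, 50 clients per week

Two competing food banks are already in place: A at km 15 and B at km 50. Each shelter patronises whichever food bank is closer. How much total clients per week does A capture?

The indifferent point is the midpoint (15+50)/2 = 32.5; shelters left of it (closer to A at 15) go to A, those right go to B.
  Northgate at 21 (w=300) → A
  Southcross at 22 (w=90) → A
  Westmoor at 35 (w=3) → B
  Midtown at 44 (w=50) → B
  Eastvale at 63 (w=80) → B
A captures 390; B captures 133.

390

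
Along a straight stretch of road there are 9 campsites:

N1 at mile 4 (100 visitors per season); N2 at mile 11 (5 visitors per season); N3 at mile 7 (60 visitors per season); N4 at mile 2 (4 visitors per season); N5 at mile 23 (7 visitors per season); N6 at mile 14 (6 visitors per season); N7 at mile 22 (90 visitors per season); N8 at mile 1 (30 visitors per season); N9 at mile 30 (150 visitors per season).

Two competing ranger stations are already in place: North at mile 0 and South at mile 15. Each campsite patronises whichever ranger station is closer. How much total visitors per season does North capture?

194

The indifferent point is the midpoint (0+15)/2 = 7.5; campsites left of it (closer to North at 0) go to North, those right go to South.
  N8 at 1 (w=30) → North
  N4 at 2 (w=4) → North
  N1 at 4 (w=100) → North
  N3 at 7 (w=60) → North
  N2 at 11 (w=5) → South
  N6 at 14 (w=6) → South
  N7 at 22 (w=90) → South
  N5 at 23 (w=7) → South
  N9 at 30 (w=150) → South
North captures 194; South captures 258.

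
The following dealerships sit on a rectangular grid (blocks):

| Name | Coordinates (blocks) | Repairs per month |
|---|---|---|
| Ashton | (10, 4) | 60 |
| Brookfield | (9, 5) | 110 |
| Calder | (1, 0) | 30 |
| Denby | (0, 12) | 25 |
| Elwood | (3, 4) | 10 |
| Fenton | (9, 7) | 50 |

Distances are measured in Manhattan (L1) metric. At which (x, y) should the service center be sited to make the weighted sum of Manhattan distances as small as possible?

Manhattan distance separates: Σwᵢ(|x−xᵢ|+|y−yᵢ|) = Σwᵢ|x−xᵢ| + Σwᵢ|y−yᵢ|, so x and y are optimised independently as 1-D weighted medians.
Total weight W = 285; half = 142.5.
x-coordinate, sorted with cumulative weight:
  x=0 (Denby, w=25) cum 25
  x=1 (Calder, w=30) cum 55
  x=3 (Elwood, w=10) cum 65
  x=9 (Brookfield, w=110) cum 175  ← median
  x=9 (Fenton, w=50) cum 225
  x=10 (Ashton, w=60) cum 285
⇒ x* = 9
y-coordinate, sorted with cumulative weight:
  y=0 (Calder, w=30) cum 30
  y=4 (Ashton, w=60) cum 90
  y=4 (Elwood, w=10) cum 100
  y=5 (Brookfield, w=110) cum 210  ← median
  y=7 (Fenton, w=50) cum 260
  y=12 (Denby, w=25) cum 285
⇒ y* = 5

(9, 5)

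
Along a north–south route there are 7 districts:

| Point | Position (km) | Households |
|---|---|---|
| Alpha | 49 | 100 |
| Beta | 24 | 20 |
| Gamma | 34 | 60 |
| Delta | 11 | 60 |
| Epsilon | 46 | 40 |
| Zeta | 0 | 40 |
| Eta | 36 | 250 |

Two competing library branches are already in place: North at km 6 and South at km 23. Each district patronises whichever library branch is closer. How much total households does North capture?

100

The indifferent point is the midpoint (6+23)/2 = 14.5; districts left of it (closer to North at 6) go to North, those right go to South.
  Zeta at 0 (w=40) → North
  Delta at 11 (w=60) → North
  Beta at 24 (w=20) → South
  Gamma at 34 (w=60) → South
  Eta at 36 (w=250) → South
  Epsilon at 46 (w=40) → South
  Alpha at 49 (w=100) → South
North captures 100; South captures 470.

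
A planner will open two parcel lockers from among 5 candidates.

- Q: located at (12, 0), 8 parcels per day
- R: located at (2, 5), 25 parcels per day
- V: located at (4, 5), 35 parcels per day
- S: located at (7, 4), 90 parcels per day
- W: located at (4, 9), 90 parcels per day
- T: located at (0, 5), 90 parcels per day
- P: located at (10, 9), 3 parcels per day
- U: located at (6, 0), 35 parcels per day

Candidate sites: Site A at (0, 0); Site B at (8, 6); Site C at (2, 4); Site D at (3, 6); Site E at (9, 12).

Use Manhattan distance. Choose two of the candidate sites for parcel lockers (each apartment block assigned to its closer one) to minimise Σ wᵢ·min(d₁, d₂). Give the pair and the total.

Evaluate every pair (each demand assigned to the nearer of the two):
  {Site B, Site D}: total = 1485
  {Site C, Site D}: total = 1597
  {Site B, Site C}: total = 1675
  {Site A, Site D}: total = 1716
  {Site A, Site C}: total = 1825
  {Site D, Site E}: total = 1827
  {Site C, Site E}: total = 1884
  {Site A, Site B}: total = 2005
  {Site B, Site E}: total = 2432
  {Site A, Site E}: total = 2878
Best pair: {Site B, Site D} with total 1485.

{Site B, Site D}, total 1485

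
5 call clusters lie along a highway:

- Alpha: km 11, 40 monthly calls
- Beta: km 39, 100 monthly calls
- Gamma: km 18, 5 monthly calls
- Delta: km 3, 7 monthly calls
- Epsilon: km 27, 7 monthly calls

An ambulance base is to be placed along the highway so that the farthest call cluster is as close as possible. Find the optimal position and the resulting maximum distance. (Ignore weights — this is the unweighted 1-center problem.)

location 21, max distance 18

The 1-center on a line is the midpoint of the two extreme points: leftmost at 3, rightmost at 39.
Optimal location = (3 + 39)/2 = 21; maximum distance = (39 − 3)/2 = 18.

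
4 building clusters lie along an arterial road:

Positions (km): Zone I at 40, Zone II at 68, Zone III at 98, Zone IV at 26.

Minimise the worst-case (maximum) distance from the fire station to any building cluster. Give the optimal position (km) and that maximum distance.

The 1-center on a line is the midpoint of the two extreme points: leftmost at 26, rightmost at 98.
Optimal location = (26 + 98)/2 = 62; maximum distance = (98 − 26)/2 = 36.

location 62, max distance 36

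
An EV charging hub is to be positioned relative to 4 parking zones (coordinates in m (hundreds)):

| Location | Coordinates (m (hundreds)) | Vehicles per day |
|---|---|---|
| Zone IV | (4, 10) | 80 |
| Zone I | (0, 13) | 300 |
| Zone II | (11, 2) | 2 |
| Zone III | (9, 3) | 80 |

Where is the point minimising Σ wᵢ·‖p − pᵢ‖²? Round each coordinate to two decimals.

(2.30, 10.70)

The minimiser of Σwᵢ‖p−pᵢ‖² is the weighted centroid p* = (Σwᵢpᵢ)/(Σwᵢ).
Σwᵢ = 462.
Σwᵢxᵢ = 80·4 + 300·0 + 2·11 + 80·9 = 1062.
Σwᵢyᵢ = 80·10 + 300·13 + 2·2 + 80·3 = 4944.
x* = 1062/462 = 2.30, y* = 4944/462 = 10.70.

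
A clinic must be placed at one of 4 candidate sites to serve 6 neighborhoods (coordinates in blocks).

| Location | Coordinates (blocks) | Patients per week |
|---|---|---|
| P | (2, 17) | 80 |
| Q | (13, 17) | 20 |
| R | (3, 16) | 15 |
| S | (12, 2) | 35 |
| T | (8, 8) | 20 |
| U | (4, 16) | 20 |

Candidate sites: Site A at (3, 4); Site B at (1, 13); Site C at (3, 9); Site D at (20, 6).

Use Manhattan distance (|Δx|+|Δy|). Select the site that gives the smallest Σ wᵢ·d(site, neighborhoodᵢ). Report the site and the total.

Total weighted distance at each candidate:
  Site A (3, 4): total = 2585
  Site B (1, 13): total = 1925
  Site C (3, 9): total = 2025
  Site D (20, 6): total = 4305
Minimum is at Site B with total 1925 blocks.

Site B, total 1925 blocks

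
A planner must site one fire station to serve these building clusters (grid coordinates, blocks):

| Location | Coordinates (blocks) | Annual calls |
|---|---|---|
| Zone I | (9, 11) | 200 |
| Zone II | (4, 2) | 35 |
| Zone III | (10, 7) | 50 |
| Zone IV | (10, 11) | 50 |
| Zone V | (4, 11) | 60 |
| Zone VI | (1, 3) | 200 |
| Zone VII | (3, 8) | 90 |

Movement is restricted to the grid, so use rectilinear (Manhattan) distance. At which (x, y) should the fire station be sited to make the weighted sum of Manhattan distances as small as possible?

(4, 8)

Manhattan distance separates: Σwᵢ(|x−xᵢ|+|y−yᵢ|) = Σwᵢ|x−xᵢ| + Σwᵢ|y−yᵢ|, so x and y are optimised independently as 1-D weighted medians.
Total weight W = 685; half = 342.5.
x-coordinate, sorted with cumulative weight:
  x=1 (Zone VI, w=200) cum 200
  x=3 (Zone VII, w=90) cum 290
  x=4 (Zone II, w=35) cum 325
  x=4 (Zone V, w=60) cum 385  ← median
  x=9 (Zone I, w=200) cum 585
  x=10 (Zone III, w=50) cum 635
  x=10 (Zone IV, w=50) cum 685
⇒ x* = 4
y-coordinate, sorted with cumulative weight:
  y=2 (Zone II, w=35) cum 35
  y=3 (Zone VI, w=200) cum 235
  y=7 (Zone III, w=50) cum 285
  y=8 (Zone VII, w=90) cum 375  ← median
  y=11 (Zone I, w=200) cum 575
  y=11 (Zone IV, w=50) cum 625
  y=11 (Zone V, w=60) cum 685
⇒ y* = 8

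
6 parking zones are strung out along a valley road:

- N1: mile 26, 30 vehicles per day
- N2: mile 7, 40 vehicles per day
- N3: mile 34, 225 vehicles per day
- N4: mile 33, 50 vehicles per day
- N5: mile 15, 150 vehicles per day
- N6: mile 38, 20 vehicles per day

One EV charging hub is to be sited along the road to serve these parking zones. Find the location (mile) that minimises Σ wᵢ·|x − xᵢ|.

x = 33

For a sum of weighted absolute distances on a line, the optimum is the weighted median (not the mean). Total weight W = 515; half-weight = 257.5.
Sort by position and accumulate weight:
  mile 7 (N2, w=40) → cum 40
  mile 15 (N5, w=150) → cum 190
  mile 26 (N1, w=30) → cum 220
  mile 33 (N4, w=50) → cum 270  ≥ 257.5 → median here
  mile 34 (N3, w=225) → cum 495
  mile 38 (N6, w=20) → cum 515
Optimal location: mile 33.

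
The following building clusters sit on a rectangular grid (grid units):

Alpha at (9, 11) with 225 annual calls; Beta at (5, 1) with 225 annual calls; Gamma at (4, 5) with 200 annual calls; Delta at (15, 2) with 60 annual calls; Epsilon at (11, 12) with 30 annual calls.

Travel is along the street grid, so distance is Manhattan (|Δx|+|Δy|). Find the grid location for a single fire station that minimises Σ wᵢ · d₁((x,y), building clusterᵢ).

(5, 5)

Manhattan distance separates: Σwᵢ(|x−xᵢ|+|y−yᵢ|) = Σwᵢ|x−xᵢ| + Σwᵢ|y−yᵢ|, so x and y are optimised independently as 1-D weighted medians.
Total weight W = 740; half = 370.
x-coordinate, sorted with cumulative weight:
  x=4 (Gamma, w=200) cum 200
  x=5 (Beta, w=225) cum 425  ← median
  x=9 (Alpha, w=225) cum 650
  x=11 (Epsilon, w=30) cum 680
  x=15 (Delta, w=60) cum 740
⇒ x* = 5
y-coordinate, sorted with cumulative weight:
  y=1 (Beta, w=225) cum 225
  y=2 (Delta, w=60) cum 285
  y=5 (Gamma, w=200) cum 485  ← median
  y=11 (Alpha, w=225) cum 710
  y=12 (Epsilon, w=30) cum 740
⇒ y* = 5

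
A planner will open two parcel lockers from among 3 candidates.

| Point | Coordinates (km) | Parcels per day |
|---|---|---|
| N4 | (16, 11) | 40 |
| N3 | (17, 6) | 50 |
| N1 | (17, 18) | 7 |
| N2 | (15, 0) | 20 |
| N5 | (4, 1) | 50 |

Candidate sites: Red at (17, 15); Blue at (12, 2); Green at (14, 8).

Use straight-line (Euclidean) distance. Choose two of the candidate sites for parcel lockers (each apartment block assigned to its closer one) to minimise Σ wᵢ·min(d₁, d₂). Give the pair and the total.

{Blue, Green}, total 872.8

Evaluate every pair (each demand assigned to the nearer of the two):
  {Blue, Green}: total = 872.8
  {Red, Blue}: total = 981.3
  {Red, Green}: total = 1117.1
Best pair: {Blue, Green} with total 872.8.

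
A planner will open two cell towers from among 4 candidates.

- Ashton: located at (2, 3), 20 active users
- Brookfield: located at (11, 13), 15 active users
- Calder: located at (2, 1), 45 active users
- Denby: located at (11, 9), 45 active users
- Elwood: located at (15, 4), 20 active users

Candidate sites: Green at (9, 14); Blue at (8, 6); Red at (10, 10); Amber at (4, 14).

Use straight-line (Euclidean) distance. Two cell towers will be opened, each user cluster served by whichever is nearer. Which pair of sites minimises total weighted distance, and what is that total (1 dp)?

Evaluate every pair (each demand assigned to the nearer of the two):
  {Blue, Red}: total = 742.3
  {Green, Blue}: total = 855.7
  {Blue, Amber}: total = 928.2
  {Green, Red}: total = 1007.9
  {Red, Amber}: total = 1021.8
  {Green, Amber}: total = 1324.6
Best pair: {Blue, Red} with total 742.3.

{Blue, Red}, total 742.3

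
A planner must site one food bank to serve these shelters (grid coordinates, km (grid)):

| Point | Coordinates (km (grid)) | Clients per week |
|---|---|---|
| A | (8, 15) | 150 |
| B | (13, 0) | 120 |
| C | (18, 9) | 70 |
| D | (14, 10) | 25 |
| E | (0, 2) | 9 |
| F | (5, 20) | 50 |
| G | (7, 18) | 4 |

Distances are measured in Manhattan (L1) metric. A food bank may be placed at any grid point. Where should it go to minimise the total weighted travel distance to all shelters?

Manhattan distance separates: Σwᵢ(|x−xᵢ|+|y−yᵢ|) = Σwᵢ|x−xᵢ| + Σwᵢ|y−yᵢ|, so x and y are optimised independently as 1-D weighted medians.
Total weight W = 428; half = 214.
x-coordinate, sorted with cumulative weight:
  x=0 (E, w=9) cum 9
  x=5 (F, w=50) cum 59
  x=7 (G, w=4) cum 63
  x=8 (A, w=150) cum 213
  x=13 (B, w=120) cum 333  ← median
  x=14 (D, w=25) cum 358
  x=18 (C, w=70) cum 428
⇒ x* = 13
y-coordinate, sorted with cumulative weight:
  y=0 (B, w=120) cum 120
  y=2 (E, w=9) cum 129
  y=9 (C, w=70) cum 199
  y=10 (D, w=25) cum 224  ← median
  y=15 (A, w=150) cum 374
  y=18 (G, w=4) cum 378
  y=20 (F, w=50) cum 428
⇒ y* = 10

(13, 10)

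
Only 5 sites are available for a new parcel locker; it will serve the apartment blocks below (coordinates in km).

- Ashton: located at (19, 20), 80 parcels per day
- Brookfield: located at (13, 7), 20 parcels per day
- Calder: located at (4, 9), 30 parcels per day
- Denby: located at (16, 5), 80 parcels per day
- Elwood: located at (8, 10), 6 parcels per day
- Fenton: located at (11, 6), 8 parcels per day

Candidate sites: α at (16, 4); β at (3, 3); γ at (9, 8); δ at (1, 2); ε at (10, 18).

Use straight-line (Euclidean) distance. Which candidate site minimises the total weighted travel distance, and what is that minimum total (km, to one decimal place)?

α, total 1960.2 km

Total weighted distance at each candidate:
  α (16, 4): total = 1960.2
  β (3, 3): total = 3437.7
  γ (9, 8): total = 2130.4
  δ (1, 2): total = 3898.6
  ε (10, 18): total = 2581.3
Minimum is at α with total 1960.2 km.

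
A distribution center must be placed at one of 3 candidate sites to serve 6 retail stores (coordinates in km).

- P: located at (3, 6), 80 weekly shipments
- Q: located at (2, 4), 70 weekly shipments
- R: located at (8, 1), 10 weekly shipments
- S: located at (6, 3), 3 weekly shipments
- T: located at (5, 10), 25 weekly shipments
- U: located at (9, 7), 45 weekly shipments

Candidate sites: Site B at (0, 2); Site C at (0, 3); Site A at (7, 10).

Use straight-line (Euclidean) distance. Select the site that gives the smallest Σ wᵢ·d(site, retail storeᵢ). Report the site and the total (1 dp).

Total weighted distance at each candidate:
  Site B (0, 2): total = 1396.0
  Site C (0, 3): total = 1254.7
  Site A (7, 10): total = 1323.3
Minimum is at Site C with total 1254.7 km.

Site C, total 1254.7 km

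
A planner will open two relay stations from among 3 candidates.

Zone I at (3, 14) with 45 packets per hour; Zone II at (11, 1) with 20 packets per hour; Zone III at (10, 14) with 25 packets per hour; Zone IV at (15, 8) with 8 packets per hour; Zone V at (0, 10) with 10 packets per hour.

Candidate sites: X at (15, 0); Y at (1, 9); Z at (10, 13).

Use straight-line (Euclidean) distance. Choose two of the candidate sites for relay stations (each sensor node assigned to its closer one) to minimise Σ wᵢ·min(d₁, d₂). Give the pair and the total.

{Y, Z}, total 578.9

Evaluate every pair (each demand assigned to the nearer of the two):
  {Y, Z}: total = 578.9
  {X, Z}: total = 586.6
  {X, Y}: total = 660.3
Best pair: {Y, Z} with total 578.9.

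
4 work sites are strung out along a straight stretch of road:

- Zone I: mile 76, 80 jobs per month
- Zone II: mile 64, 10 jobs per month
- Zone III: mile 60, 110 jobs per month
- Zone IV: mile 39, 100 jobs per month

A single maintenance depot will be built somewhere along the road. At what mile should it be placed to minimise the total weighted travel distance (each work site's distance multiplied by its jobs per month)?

x = 60

For a sum of weighted absolute distances on a line, the optimum is the weighted median (not the mean). Total weight W = 300; half-weight = 150.
Sort by position and accumulate weight:
  mile 39 (Zone IV, w=100) → cum 100
  mile 60 (Zone III, w=110) → cum 210  ≥ 150 → median here
  mile 64 (Zone II, w=10) → cum 220
  mile 76 (Zone I, w=80) → cum 300
Optimal location: mile 60.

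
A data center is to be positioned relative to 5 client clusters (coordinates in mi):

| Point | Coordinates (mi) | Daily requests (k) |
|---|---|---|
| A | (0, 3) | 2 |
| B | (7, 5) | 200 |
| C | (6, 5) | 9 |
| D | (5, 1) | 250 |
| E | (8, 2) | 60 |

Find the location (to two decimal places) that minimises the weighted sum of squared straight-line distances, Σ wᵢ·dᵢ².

The minimiser of Σwᵢ‖p−pᵢ‖² is the weighted centroid p* = (Σwᵢpᵢ)/(Σwᵢ).
Σwᵢ = 521.
Σwᵢxᵢ = 2·0 + 200·7 + 9·6 + 250·5 + 60·8 = 3184.
Σwᵢyᵢ = 2·3 + 200·5 + 9·5 + 250·1 + 60·2 = 1421.
x* = 3184/521 = 6.11, y* = 1421/521 = 2.73.

(6.11, 2.73)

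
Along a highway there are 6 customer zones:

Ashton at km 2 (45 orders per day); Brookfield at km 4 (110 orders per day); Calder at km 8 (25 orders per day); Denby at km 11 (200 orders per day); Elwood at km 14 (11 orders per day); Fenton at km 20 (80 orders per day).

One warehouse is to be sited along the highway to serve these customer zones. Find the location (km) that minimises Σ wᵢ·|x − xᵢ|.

For a sum of weighted absolute distances on a line, the optimum is the weighted median (not the mean). Total weight W = 471; half-weight = 235.5.
Sort by position and accumulate weight:
  km 2 (Ashton, w=45) → cum 45
  km 4 (Brookfield, w=110) → cum 155
  km 8 (Calder, w=25) → cum 180
  km 11 (Denby, w=200) → cum 380  ≥ 235.5 → median here
  km 14 (Elwood, w=11) → cum 391
  km 20 (Fenton, w=80) → cum 471
Optimal location: km 11.

x = 11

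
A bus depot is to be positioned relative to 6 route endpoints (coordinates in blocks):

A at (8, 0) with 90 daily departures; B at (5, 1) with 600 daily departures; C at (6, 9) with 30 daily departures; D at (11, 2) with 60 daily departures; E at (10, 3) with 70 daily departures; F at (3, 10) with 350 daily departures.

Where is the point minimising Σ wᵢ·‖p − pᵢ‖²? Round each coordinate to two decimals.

The minimiser of Σwᵢ‖p−pᵢ‖² is the weighted centroid p* = (Σwᵢpᵢ)/(Σwᵢ).
Σwᵢ = 1200.
Σwᵢxᵢ = 90·8 + 600·5 + 30·6 + 60·11 + 70·10 + 350·3 = 6310.
Σwᵢyᵢ = 90·0 + 600·1 + 30·9 + 60·2 + 70·3 + 350·10 = 4700.
x* = 6310/1200 = 5.26, y* = 4700/1200 = 3.92.

(5.26, 3.92)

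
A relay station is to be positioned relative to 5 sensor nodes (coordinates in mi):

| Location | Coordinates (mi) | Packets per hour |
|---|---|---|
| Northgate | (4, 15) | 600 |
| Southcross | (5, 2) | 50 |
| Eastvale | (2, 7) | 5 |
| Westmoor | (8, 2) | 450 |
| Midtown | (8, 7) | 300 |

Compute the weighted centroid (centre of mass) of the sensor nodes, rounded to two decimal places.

(6.16, 8.64)

The minimiser of Σwᵢ‖p−pᵢ‖² is the weighted centroid p* = (Σwᵢpᵢ)/(Σwᵢ).
Σwᵢ = 1405.
Σwᵢxᵢ = 600·4 + 50·5 + 5·2 + 450·8 + 300·8 = 8660.
Σwᵢyᵢ = 600·15 + 50·2 + 5·7 + 450·2 + 300·7 = 12135.
x* = 8660/1405 = 6.16, y* = 12135/1405 = 8.64.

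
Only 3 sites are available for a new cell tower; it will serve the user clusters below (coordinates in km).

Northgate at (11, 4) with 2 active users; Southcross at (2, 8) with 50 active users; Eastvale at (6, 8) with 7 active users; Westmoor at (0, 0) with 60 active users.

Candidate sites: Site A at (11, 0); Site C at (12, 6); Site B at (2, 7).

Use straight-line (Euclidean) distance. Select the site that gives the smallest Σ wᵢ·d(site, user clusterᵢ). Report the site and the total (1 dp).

Site B, total 534.6 km

Total weighted distance at each candidate:
  Site A (11, 0): total = 1336.1
  Site C (12, 6): total = 1363.6
  Site B (2, 7): total = 534.6
Minimum is at Site B with total 534.6 km.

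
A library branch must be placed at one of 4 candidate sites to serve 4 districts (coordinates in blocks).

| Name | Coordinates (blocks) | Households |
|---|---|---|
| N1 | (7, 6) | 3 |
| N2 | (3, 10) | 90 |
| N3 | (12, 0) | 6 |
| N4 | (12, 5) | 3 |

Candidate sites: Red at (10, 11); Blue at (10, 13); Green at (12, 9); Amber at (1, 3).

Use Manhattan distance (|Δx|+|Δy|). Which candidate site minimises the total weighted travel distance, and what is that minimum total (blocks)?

Total weighted distance at each candidate:
  Red (10, 11): total = 846
  Blue (10, 13): total = 1050
  Green (12, 9): total = 990
  Amber (1, 3): total = 960
Minimum is at Red with total 846 blocks.

Red, total 846 blocks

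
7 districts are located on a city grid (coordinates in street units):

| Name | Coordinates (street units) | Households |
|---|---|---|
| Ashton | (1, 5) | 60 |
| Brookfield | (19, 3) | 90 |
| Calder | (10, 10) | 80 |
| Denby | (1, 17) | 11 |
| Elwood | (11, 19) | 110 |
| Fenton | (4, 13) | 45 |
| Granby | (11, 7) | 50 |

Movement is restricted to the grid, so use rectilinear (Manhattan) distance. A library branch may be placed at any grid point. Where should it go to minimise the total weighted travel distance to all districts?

(11, 10)

Manhattan distance separates: Σwᵢ(|x−xᵢ|+|y−yᵢ|) = Σwᵢ|x−xᵢ| + Σwᵢ|y−yᵢ|, so x and y are optimised independently as 1-D weighted medians.
Total weight W = 446; half = 223.
x-coordinate, sorted with cumulative weight:
  x=1 (Ashton, w=60) cum 60
  x=1 (Denby, w=11) cum 71
  x=4 (Fenton, w=45) cum 116
  x=10 (Calder, w=80) cum 196
  x=11 (Elwood, w=110) cum 306  ← median
  x=11 (Granby, w=50) cum 356
  x=19 (Brookfield, w=90) cum 446
⇒ x* = 11
y-coordinate, sorted with cumulative weight:
  y=3 (Brookfield, w=90) cum 90
  y=5 (Ashton, w=60) cum 150
  y=7 (Granby, w=50) cum 200
  y=10 (Calder, w=80) cum 280  ← median
  y=13 (Fenton, w=45) cum 325
  y=17 (Denby, w=11) cum 336
  y=19 (Elwood, w=110) cum 446
⇒ y* = 10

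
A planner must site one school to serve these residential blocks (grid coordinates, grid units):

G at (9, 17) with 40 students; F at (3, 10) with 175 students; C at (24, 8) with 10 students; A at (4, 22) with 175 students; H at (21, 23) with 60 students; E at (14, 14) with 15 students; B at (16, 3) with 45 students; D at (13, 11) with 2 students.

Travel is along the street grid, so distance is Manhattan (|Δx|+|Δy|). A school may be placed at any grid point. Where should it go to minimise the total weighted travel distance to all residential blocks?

Manhattan distance separates: Σwᵢ(|x−xᵢ|+|y−yᵢ|) = Σwᵢ|x−xᵢ| + Σwᵢ|y−yᵢ|, so x and y are optimised independently as 1-D weighted medians.
Total weight W = 522; half = 261.
x-coordinate, sorted with cumulative weight:
  x=3 (F, w=175) cum 175
  x=4 (A, w=175) cum 350  ← median
  x=9 (G, w=40) cum 390
  x=13 (D, w=2) cum 392
  x=14 (E, w=15) cum 407
  x=16 (B, w=45) cum 452
  x=21 (H, w=60) cum 512
  x=24 (C, w=10) cum 522
⇒ x* = 4
y-coordinate, sorted with cumulative weight:
  y=3 (B, w=45) cum 45
  y=8 (C, w=10) cum 55
  y=10 (F, w=175) cum 230
  y=11 (D, w=2) cum 232
  y=14 (E, w=15) cum 247
  y=17 (G, w=40) cum 287  ← median
  y=22 (A, w=175) cum 462
  y=23 (H, w=60) cum 522
⇒ y* = 17

(4, 17)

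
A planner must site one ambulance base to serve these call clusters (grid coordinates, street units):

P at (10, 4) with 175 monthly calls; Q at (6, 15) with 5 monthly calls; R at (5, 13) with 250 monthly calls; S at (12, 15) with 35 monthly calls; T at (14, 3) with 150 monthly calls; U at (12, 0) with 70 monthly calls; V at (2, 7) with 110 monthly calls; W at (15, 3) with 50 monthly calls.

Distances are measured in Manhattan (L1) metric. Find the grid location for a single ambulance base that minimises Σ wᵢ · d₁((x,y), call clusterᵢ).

Manhattan distance separates: Σwᵢ(|x−xᵢ|+|y−yᵢ|) = Σwᵢ|x−xᵢ| + Σwᵢ|y−yᵢ|, so x and y are optimised independently as 1-D weighted medians.
Total weight W = 845; half = 422.5.
x-coordinate, sorted with cumulative weight:
  x=2 (V, w=110) cum 110
  x=5 (R, w=250) cum 360
  x=6 (Q, w=5) cum 365
  x=10 (P, w=175) cum 540  ← median
  x=12 (S, w=35) cum 575
  x=12 (U, w=70) cum 645
  x=14 (T, w=150) cum 795
  x=15 (W, w=50) cum 845
⇒ x* = 10
y-coordinate, sorted with cumulative weight:
  y=0 (U, w=70) cum 70
  y=3 (T, w=150) cum 220
  y=3 (W, w=50) cum 270
  y=4 (P, w=175) cum 445  ← median
  y=7 (V, w=110) cum 555
  y=13 (R, w=250) cum 805
  y=15 (Q, w=5) cum 810
  y=15 (S, w=35) cum 845
⇒ y* = 4

(10, 4)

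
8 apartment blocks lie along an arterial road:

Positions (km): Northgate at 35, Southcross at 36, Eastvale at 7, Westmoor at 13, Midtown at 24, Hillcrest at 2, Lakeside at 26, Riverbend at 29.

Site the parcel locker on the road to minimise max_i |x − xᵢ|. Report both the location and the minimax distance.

location 19, max distance 17

The 1-center on a line is the midpoint of the two extreme points: leftmost at 2, rightmost at 36.
Optimal location = (2 + 36)/2 = 19; maximum distance = (36 − 2)/2 = 17.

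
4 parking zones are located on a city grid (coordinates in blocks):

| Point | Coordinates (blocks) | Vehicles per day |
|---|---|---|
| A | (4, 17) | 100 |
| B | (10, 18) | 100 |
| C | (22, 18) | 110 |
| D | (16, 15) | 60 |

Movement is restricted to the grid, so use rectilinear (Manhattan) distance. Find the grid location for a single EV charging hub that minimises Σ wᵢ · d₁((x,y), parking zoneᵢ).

(10, 18)

Manhattan distance separates: Σwᵢ(|x−xᵢ|+|y−yᵢ|) = Σwᵢ|x−xᵢ| + Σwᵢ|y−yᵢ|, so x and y are optimised independently as 1-D weighted medians.
Total weight W = 370; half = 185.
x-coordinate, sorted with cumulative weight:
  x=4 (A, w=100) cum 100
  x=10 (B, w=100) cum 200  ← median
  x=16 (D, w=60) cum 260
  x=22 (C, w=110) cum 370
⇒ x* = 10
y-coordinate, sorted with cumulative weight:
  y=15 (D, w=60) cum 60
  y=17 (A, w=100) cum 160
  y=18 (B, w=100) cum 260  ← median
  y=18 (C, w=110) cum 370
⇒ y* = 18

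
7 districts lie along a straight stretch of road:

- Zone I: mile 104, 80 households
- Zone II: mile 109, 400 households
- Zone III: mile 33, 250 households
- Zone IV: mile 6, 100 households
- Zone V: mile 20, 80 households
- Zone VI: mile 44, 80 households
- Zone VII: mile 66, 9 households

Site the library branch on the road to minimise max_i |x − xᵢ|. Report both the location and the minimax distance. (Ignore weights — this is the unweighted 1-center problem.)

The 1-center on a line is the midpoint of the two extreme points: leftmost at 6, rightmost at 109.
Optimal location = (6 + 109)/2 = 57.5; maximum distance = (109 − 6)/2 = 51.5.

location 57.5, max distance 51.5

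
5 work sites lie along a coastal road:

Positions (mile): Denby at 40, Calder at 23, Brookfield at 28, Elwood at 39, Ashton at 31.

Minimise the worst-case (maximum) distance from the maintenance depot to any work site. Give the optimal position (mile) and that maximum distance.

location 31.5, max distance 8.5

The 1-center on a line is the midpoint of the two extreme points: leftmost at 23, rightmost at 40.
Optimal location = (23 + 40)/2 = 31.5; maximum distance = (40 − 23)/2 = 8.5.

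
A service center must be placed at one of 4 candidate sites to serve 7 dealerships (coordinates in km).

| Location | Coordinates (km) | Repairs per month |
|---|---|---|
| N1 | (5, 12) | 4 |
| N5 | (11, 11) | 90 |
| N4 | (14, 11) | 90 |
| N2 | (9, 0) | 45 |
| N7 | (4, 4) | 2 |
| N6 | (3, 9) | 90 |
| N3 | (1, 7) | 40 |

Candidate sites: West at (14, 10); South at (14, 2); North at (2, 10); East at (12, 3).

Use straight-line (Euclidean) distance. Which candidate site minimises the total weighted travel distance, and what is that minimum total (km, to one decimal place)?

Total weighted distance at each candidate:
  West (14, 10): total = 2465.7
  South (14, 2): total = 3710.9
  North (2, 10): total = 2728.9
  East (12, 3): total = 3162.1
Minimum is at West with total 2465.7 km.

West, total 2465.7 km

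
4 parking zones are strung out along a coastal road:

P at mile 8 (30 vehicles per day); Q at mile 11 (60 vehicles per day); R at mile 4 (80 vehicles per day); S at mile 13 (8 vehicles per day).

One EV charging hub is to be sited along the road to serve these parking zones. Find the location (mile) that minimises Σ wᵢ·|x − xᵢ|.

For a sum of weighted absolute distances on a line, the optimum is the weighted median (not the mean). Total weight W = 178; half-weight = 89.
Sort by position and accumulate weight:
  mile 4 (R, w=80) → cum 80
  mile 8 (P, w=30) → cum 110  ≥ 89 → median here
  mile 11 (Q, w=60) → cum 170
  mile 13 (S, w=8) → cum 178
Optimal location: mile 8.

x = 8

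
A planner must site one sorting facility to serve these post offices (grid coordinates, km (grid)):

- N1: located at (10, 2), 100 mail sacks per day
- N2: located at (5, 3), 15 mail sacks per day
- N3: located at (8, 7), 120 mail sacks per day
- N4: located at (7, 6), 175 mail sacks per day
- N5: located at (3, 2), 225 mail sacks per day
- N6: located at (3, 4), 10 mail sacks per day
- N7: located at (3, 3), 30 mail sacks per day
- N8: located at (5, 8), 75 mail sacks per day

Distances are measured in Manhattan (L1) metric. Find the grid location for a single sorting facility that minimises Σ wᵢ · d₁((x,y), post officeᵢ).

Manhattan distance separates: Σwᵢ(|x−xᵢ|+|y−yᵢ|) = Σwᵢ|x−xᵢ| + Σwᵢ|y−yᵢ|, so x and y are optimised independently as 1-D weighted medians.
Total weight W = 750; half = 375.
x-coordinate, sorted with cumulative weight:
  x=3 (N5, w=225) cum 225
  x=3 (N6, w=10) cum 235
  x=3 (N7, w=30) cum 265
  x=5 (N2, w=15) cum 280
  x=5 (N8, w=75) cum 355
  x=7 (N4, w=175) cum 530  ← median
  x=8 (N3, w=120) cum 650
  x=10 (N1, w=100) cum 750
⇒ x* = 7
y-coordinate, sorted with cumulative weight:
  y=2 (N1, w=100) cum 100
  y=2 (N5, w=225) cum 325
  y=3 (N2, w=15) cum 340
  y=3 (N7, w=30) cum 370
  y=4 (N6, w=10) cum 380  ← median
  y=6 (N4, w=175) cum 555
  y=7 (N3, w=120) cum 675
  y=8 (N8, w=75) cum 750
⇒ y* = 4

(7, 4)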